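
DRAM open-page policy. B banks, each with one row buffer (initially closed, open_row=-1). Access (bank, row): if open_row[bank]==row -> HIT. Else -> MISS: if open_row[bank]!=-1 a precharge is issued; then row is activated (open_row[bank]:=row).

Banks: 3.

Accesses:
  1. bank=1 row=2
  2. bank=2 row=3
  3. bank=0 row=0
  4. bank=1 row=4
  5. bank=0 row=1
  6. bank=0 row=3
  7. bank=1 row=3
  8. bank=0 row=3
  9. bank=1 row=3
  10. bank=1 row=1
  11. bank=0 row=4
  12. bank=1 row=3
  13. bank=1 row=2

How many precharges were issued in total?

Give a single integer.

Acc 1: bank1 row2 -> MISS (open row2); precharges=0
Acc 2: bank2 row3 -> MISS (open row3); precharges=0
Acc 3: bank0 row0 -> MISS (open row0); precharges=0
Acc 4: bank1 row4 -> MISS (open row4); precharges=1
Acc 5: bank0 row1 -> MISS (open row1); precharges=2
Acc 6: bank0 row3 -> MISS (open row3); precharges=3
Acc 7: bank1 row3 -> MISS (open row3); precharges=4
Acc 8: bank0 row3 -> HIT
Acc 9: bank1 row3 -> HIT
Acc 10: bank1 row1 -> MISS (open row1); precharges=5
Acc 11: bank0 row4 -> MISS (open row4); precharges=6
Acc 12: bank1 row3 -> MISS (open row3); precharges=7
Acc 13: bank1 row2 -> MISS (open row2); precharges=8

Answer: 8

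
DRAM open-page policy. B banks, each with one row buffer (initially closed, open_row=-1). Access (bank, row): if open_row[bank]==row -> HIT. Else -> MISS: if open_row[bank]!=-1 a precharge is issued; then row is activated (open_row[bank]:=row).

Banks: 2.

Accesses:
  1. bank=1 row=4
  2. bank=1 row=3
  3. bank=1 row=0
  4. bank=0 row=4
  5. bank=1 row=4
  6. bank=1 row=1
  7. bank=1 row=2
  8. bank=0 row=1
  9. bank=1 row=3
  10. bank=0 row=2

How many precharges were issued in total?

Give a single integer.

Answer: 8

Derivation:
Acc 1: bank1 row4 -> MISS (open row4); precharges=0
Acc 2: bank1 row3 -> MISS (open row3); precharges=1
Acc 3: bank1 row0 -> MISS (open row0); precharges=2
Acc 4: bank0 row4 -> MISS (open row4); precharges=2
Acc 5: bank1 row4 -> MISS (open row4); precharges=3
Acc 6: bank1 row1 -> MISS (open row1); precharges=4
Acc 7: bank1 row2 -> MISS (open row2); precharges=5
Acc 8: bank0 row1 -> MISS (open row1); precharges=6
Acc 9: bank1 row3 -> MISS (open row3); precharges=7
Acc 10: bank0 row2 -> MISS (open row2); precharges=8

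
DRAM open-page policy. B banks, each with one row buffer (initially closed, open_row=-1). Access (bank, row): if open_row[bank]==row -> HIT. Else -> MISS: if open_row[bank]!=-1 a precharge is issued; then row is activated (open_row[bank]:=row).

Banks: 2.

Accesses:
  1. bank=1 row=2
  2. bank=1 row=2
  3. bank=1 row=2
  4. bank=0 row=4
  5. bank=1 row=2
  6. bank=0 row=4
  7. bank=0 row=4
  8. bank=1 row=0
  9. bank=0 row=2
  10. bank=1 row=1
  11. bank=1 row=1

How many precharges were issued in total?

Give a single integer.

Answer: 3

Derivation:
Acc 1: bank1 row2 -> MISS (open row2); precharges=0
Acc 2: bank1 row2 -> HIT
Acc 3: bank1 row2 -> HIT
Acc 4: bank0 row4 -> MISS (open row4); precharges=0
Acc 5: bank1 row2 -> HIT
Acc 6: bank0 row4 -> HIT
Acc 7: bank0 row4 -> HIT
Acc 8: bank1 row0 -> MISS (open row0); precharges=1
Acc 9: bank0 row2 -> MISS (open row2); precharges=2
Acc 10: bank1 row1 -> MISS (open row1); precharges=3
Acc 11: bank1 row1 -> HIT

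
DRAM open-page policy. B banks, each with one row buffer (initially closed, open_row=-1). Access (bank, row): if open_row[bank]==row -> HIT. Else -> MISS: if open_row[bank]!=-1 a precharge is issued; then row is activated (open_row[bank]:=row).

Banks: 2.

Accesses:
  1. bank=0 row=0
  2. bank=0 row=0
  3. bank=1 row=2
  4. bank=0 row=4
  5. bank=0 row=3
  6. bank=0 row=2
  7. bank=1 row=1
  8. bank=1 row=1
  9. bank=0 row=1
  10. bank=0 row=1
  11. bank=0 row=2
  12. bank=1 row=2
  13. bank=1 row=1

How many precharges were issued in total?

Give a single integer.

Acc 1: bank0 row0 -> MISS (open row0); precharges=0
Acc 2: bank0 row0 -> HIT
Acc 3: bank1 row2 -> MISS (open row2); precharges=0
Acc 4: bank0 row4 -> MISS (open row4); precharges=1
Acc 5: bank0 row3 -> MISS (open row3); precharges=2
Acc 6: bank0 row2 -> MISS (open row2); precharges=3
Acc 7: bank1 row1 -> MISS (open row1); precharges=4
Acc 8: bank1 row1 -> HIT
Acc 9: bank0 row1 -> MISS (open row1); precharges=5
Acc 10: bank0 row1 -> HIT
Acc 11: bank0 row2 -> MISS (open row2); precharges=6
Acc 12: bank1 row2 -> MISS (open row2); precharges=7
Acc 13: bank1 row1 -> MISS (open row1); precharges=8

Answer: 8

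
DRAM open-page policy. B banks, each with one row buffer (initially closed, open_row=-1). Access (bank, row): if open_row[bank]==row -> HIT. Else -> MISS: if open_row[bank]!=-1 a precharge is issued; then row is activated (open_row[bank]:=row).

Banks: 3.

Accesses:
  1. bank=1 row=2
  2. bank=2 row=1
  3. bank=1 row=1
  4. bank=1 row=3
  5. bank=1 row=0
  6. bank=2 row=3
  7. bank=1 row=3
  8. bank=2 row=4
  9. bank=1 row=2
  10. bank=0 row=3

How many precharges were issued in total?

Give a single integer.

Acc 1: bank1 row2 -> MISS (open row2); precharges=0
Acc 2: bank2 row1 -> MISS (open row1); precharges=0
Acc 3: bank1 row1 -> MISS (open row1); precharges=1
Acc 4: bank1 row3 -> MISS (open row3); precharges=2
Acc 5: bank1 row0 -> MISS (open row0); precharges=3
Acc 6: bank2 row3 -> MISS (open row3); precharges=4
Acc 7: bank1 row3 -> MISS (open row3); precharges=5
Acc 8: bank2 row4 -> MISS (open row4); precharges=6
Acc 9: bank1 row2 -> MISS (open row2); precharges=7
Acc 10: bank0 row3 -> MISS (open row3); precharges=7

Answer: 7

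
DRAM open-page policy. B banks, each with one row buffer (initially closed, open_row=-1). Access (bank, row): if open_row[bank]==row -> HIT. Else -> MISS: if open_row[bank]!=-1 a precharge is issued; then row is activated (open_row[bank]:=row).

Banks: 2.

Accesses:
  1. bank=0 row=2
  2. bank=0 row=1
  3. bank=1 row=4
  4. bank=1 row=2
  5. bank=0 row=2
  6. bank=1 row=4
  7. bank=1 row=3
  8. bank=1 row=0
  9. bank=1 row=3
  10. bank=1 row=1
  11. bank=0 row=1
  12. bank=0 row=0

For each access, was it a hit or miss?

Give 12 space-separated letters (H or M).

Acc 1: bank0 row2 -> MISS (open row2); precharges=0
Acc 2: bank0 row1 -> MISS (open row1); precharges=1
Acc 3: bank1 row4 -> MISS (open row4); precharges=1
Acc 4: bank1 row2 -> MISS (open row2); precharges=2
Acc 5: bank0 row2 -> MISS (open row2); precharges=3
Acc 6: bank1 row4 -> MISS (open row4); precharges=4
Acc 7: bank1 row3 -> MISS (open row3); precharges=5
Acc 8: bank1 row0 -> MISS (open row0); precharges=6
Acc 9: bank1 row3 -> MISS (open row3); precharges=7
Acc 10: bank1 row1 -> MISS (open row1); precharges=8
Acc 11: bank0 row1 -> MISS (open row1); precharges=9
Acc 12: bank0 row0 -> MISS (open row0); precharges=10

Answer: M M M M M M M M M M M M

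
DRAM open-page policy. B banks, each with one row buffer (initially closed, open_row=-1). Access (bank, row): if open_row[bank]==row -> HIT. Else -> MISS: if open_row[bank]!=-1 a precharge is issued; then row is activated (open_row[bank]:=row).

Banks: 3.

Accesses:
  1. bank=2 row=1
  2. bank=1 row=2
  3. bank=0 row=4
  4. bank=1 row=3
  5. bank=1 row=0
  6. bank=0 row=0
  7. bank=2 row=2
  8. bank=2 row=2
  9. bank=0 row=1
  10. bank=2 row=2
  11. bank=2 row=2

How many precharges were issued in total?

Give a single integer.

Acc 1: bank2 row1 -> MISS (open row1); precharges=0
Acc 2: bank1 row2 -> MISS (open row2); precharges=0
Acc 3: bank0 row4 -> MISS (open row4); precharges=0
Acc 4: bank1 row3 -> MISS (open row3); precharges=1
Acc 5: bank1 row0 -> MISS (open row0); precharges=2
Acc 6: bank0 row0 -> MISS (open row0); precharges=3
Acc 7: bank2 row2 -> MISS (open row2); precharges=4
Acc 8: bank2 row2 -> HIT
Acc 9: bank0 row1 -> MISS (open row1); precharges=5
Acc 10: bank2 row2 -> HIT
Acc 11: bank2 row2 -> HIT

Answer: 5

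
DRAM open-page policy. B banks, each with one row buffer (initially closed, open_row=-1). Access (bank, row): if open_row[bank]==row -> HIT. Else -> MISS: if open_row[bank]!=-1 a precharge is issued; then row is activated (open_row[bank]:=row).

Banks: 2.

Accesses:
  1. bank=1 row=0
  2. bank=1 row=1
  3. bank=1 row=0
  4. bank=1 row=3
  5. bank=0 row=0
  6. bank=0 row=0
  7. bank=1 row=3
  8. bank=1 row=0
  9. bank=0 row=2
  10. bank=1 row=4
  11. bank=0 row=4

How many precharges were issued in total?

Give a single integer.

Answer: 7

Derivation:
Acc 1: bank1 row0 -> MISS (open row0); precharges=0
Acc 2: bank1 row1 -> MISS (open row1); precharges=1
Acc 3: bank1 row0 -> MISS (open row0); precharges=2
Acc 4: bank1 row3 -> MISS (open row3); precharges=3
Acc 5: bank0 row0 -> MISS (open row0); precharges=3
Acc 6: bank0 row0 -> HIT
Acc 7: bank1 row3 -> HIT
Acc 8: bank1 row0 -> MISS (open row0); precharges=4
Acc 9: bank0 row2 -> MISS (open row2); precharges=5
Acc 10: bank1 row4 -> MISS (open row4); precharges=6
Acc 11: bank0 row4 -> MISS (open row4); precharges=7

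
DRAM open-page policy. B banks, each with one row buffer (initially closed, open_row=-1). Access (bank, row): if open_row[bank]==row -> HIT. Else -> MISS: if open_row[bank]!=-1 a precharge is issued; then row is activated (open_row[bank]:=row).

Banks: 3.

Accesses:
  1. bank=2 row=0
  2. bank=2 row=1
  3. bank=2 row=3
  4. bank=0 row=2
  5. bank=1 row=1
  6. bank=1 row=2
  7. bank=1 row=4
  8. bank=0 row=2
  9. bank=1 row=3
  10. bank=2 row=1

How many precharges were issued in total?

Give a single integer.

Answer: 6

Derivation:
Acc 1: bank2 row0 -> MISS (open row0); precharges=0
Acc 2: bank2 row1 -> MISS (open row1); precharges=1
Acc 3: bank2 row3 -> MISS (open row3); precharges=2
Acc 4: bank0 row2 -> MISS (open row2); precharges=2
Acc 5: bank1 row1 -> MISS (open row1); precharges=2
Acc 6: bank1 row2 -> MISS (open row2); precharges=3
Acc 7: bank1 row4 -> MISS (open row4); precharges=4
Acc 8: bank0 row2 -> HIT
Acc 9: bank1 row3 -> MISS (open row3); precharges=5
Acc 10: bank2 row1 -> MISS (open row1); precharges=6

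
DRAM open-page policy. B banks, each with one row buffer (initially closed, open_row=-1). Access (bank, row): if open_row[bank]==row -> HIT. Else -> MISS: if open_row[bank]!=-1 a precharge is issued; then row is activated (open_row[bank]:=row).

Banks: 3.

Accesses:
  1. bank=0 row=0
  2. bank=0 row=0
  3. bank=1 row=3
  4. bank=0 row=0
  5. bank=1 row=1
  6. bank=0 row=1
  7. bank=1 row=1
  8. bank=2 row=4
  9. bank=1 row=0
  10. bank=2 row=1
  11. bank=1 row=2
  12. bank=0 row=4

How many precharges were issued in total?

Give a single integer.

Answer: 6

Derivation:
Acc 1: bank0 row0 -> MISS (open row0); precharges=0
Acc 2: bank0 row0 -> HIT
Acc 3: bank1 row3 -> MISS (open row3); precharges=0
Acc 4: bank0 row0 -> HIT
Acc 5: bank1 row1 -> MISS (open row1); precharges=1
Acc 6: bank0 row1 -> MISS (open row1); precharges=2
Acc 7: bank1 row1 -> HIT
Acc 8: bank2 row4 -> MISS (open row4); precharges=2
Acc 9: bank1 row0 -> MISS (open row0); precharges=3
Acc 10: bank2 row1 -> MISS (open row1); precharges=4
Acc 11: bank1 row2 -> MISS (open row2); precharges=5
Acc 12: bank0 row4 -> MISS (open row4); precharges=6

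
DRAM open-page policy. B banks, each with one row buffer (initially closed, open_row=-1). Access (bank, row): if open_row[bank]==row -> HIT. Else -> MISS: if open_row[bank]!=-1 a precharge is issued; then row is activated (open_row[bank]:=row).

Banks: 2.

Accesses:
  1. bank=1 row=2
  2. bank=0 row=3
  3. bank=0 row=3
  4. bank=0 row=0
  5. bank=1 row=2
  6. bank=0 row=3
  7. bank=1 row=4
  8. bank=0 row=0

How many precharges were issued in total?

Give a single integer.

Answer: 4

Derivation:
Acc 1: bank1 row2 -> MISS (open row2); precharges=0
Acc 2: bank0 row3 -> MISS (open row3); precharges=0
Acc 3: bank0 row3 -> HIT
Acc 4: bank0 row0 -> MISS (open row0); precharges=1
Acc 5: bank1 row2 -> HIT
Acc 6: bank0 row3 -> MISS (open row3); precharges=2
Acc 7: bank1 row4 -> MISS (open row4); precharges=3
Acc 8: bank0 row0 -> MISS (open row0); precharges=4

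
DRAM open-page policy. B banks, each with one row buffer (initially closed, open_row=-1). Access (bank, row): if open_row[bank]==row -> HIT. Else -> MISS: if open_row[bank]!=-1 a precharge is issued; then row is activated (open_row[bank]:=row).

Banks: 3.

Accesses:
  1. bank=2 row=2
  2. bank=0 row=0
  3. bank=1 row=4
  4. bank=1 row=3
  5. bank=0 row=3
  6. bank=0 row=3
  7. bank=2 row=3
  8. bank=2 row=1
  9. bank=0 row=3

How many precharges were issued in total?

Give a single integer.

Acc 1: bank2 row2 -> MISS (open row2); precharges=0
Acc 2: bank0 row0 -> MISS (open row0); precharges=0
Acc 3: bank1 row4 -> MISS (open row4); precharges=0
Acc 4: bank1 row3 -> MISS (open row3); precharges=1
Acc 5: bank0 row3 -> MISS (open row3); precharges=2
Acc 6: bank0 row3 -> HIT
Acc 7: bank2 row3 -> MISS (open row3); precharges=3
Acc 8: bank2 row1 -> MISS (open row1); precharges=4
Acc 9: bank0 row3 -> HIT

Answer: 4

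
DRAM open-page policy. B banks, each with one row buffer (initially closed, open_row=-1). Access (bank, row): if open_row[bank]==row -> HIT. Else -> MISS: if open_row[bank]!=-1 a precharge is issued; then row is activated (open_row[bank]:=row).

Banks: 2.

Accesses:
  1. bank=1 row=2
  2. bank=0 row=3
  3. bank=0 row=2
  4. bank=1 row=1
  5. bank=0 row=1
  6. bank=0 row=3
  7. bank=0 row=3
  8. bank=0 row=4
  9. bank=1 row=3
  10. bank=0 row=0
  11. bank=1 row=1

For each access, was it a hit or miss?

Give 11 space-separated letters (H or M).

Acc 1: bank1 row2 -> MISS (open row2); precharges=0
Acc 2: bank0 row3 -> MISS (open row3); precharges=0
Acc 3: bank0 row2 -> MISS (open row2); precharges=1
Acc 4: bank1 row1 -> MISS (open row1); precharges=2
Acc 5: bank0 row1 -> MISS (open row1); precharges=3
Acc 6: bank0 row3 -> MISS (open row3); precharges=4
Acc 7: bank0 row3 -> HIT
Acc 8: bank0 row4 -> MISS (open row4); precharges=5
Acc 9: bank1 row3 -> MISS (open row3); precharges=6
Acc 10: bank0 row0 -> MISS (open row0); precharges=7
Acc 11: bank1 row1 -> MISS (open row1); precharges=8

Answer: M M M M M M H M M M M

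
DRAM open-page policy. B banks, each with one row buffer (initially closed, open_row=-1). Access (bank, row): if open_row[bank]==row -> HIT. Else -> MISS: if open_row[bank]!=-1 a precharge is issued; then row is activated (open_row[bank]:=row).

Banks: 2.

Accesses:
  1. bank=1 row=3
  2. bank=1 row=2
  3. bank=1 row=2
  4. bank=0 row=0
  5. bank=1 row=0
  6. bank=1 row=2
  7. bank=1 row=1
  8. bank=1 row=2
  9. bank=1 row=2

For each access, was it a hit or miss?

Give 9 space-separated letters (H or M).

Acc 1: bank1 row3 -> MISS (open row3); precharges=0
Acc 2: bank1 row2 -> MISS (open row2); precharges=1
Acc 3: bank1 row2 -> HIT
Acc 4: bank0 row0 -> MISS (open row0); precharges=1
Acc 5: bank1 row0 -> MISS (open row0); precharges=2
Acc 6: bank1 row2 -> MISS (open row2); precharges=3
Acc 7: bank1 row1 -> MISS (open row1); precharges=4
Acc 8: bank1 row2 -> MISS (open row2); precharges=5
Acc 9: bank1 row2 -> HIT

Answer: M M H M M M M M H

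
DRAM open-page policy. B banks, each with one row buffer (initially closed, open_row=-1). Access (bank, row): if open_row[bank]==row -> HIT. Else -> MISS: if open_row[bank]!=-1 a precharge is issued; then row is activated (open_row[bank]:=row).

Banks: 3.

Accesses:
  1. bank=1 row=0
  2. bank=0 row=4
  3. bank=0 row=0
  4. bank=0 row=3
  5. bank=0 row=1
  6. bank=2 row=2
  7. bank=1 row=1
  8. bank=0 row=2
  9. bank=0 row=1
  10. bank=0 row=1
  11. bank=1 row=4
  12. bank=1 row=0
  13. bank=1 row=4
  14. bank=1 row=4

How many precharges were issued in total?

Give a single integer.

Answer: 9

Derivation:
Acc 1: bank1 row0 -> MISS (open row0); precharges=0
Acc 2: bank0 row4 -> MISS (open row4); precharges=0
Acc 3: bank0 row0 -> MISS (open row0); precharges=1
Acc 4: bank0 row3 -> MISS (open row3); precharges=2
Acc 5: bank0 row1 -> MISS (open row1); precharges=3
Acc 6: bank2 row2 -> MISS (open row2); precharges=3
Acc 7: bank1 row1 -> MISS (open row1); precharges=4
Acc 8: bank0 row2 -> MISS (open row2); precharges=5
Acc 9: bank0 row1 -> MISS (open row1); precharges=6
Acc 10: bank0 row1 -> HIT
Acc 11: bank1 row4 -> MISS (open row4); precharges=7
Acc 12: bank1 row0 -> MISS (open row0); precharges=8
Acc 13: bank1 row4 -> MISS (open row4); precharges=9
Acc 14: bank1 row4 -> HIT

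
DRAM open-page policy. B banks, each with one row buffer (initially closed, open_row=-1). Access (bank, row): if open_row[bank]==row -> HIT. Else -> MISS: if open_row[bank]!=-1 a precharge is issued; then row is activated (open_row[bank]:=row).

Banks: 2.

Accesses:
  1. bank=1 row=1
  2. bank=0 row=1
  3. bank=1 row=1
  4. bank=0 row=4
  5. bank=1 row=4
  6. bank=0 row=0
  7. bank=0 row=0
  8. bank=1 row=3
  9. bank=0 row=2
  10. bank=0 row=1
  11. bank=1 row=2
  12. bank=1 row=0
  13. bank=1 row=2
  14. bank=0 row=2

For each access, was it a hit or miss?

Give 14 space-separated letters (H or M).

Acc 1: bank1 row1 -> MISS (open row1); precharges=0
Acc 2: bank0 row1 -> MISS (open row1); precharges=0
Acc 3: bank1 row1 -> HIT
Acc 4: bank0 row4 -> MISS (open row4); precharges=1
Acc 5: bank1 row4 -> MISS (open row4); precharges=2
Acc 6: bank0 row0 -> MISS (open row0); precharges=3
Acc 7: bank0 row0 -> HIT
Acc 8: bank1 row3 -> MISS (open row3); precharges=4
Acc 9: bank0 row2 -> MISS (open row2); precharges=5
Acc 10: bank0 row1 -> MISS (open row1); precharges=6
Acc 11: bank1 row2 -> MISS (open row2); precharges=7
Acc 12: bank1 row0 -> MISS (open row0); precharges=8
Acc 13: bank1 row2 -> MISS (open row2); precharges=9
Acc 14: bank0 row2 -> MISS (open row2); precharges=10

Answer: M M H M M M H M M M M M M M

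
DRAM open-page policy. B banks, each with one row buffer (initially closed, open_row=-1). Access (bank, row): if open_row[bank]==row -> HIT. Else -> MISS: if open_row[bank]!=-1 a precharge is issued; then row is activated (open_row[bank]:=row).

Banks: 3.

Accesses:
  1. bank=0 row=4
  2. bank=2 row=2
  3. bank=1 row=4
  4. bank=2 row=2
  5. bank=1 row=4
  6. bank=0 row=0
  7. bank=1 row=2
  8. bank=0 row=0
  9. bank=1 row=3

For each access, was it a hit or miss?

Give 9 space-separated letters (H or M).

Acc 1: bank0 row4 -> MISS (open row4); precharges=0
Acc 2: bank2 row2 -> MISS (open row2); precharges=0
Acc 3: bank1 row4 -> MISS (open row4); precharges=0
Acc 4: bank2 row2 -> HIT
Acc 5: bank1 row4 -> HIT
Acc 6: bank0 row0 -> MISS (open row0); precharges=1
Acc 7: bank1 row2 -> MISS (open row2); precharges=2
Acc 8: bank0 row0 -> HIT
Acc 9: bank1 row3 -> MISS (open row3); precharges=3

Answer: M M M H H M M H M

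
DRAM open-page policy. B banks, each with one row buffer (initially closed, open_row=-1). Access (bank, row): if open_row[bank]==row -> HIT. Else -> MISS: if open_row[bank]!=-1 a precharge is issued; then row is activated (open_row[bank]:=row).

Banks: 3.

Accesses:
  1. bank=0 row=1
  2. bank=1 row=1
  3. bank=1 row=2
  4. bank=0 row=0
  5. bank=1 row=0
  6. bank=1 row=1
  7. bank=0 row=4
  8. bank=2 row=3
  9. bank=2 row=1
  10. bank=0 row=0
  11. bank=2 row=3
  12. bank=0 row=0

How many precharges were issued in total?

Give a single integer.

Answer: 8

Derivation:
Acc 1: bank0 row1 -> MISS (open row1); precharges=0
Acc 2: bank1 row1 -> MISS (open row1); precharges=0
Acc 3: bank1 row2 -> MISS (open row2); precharges=1
Acc 4: bank0 row0 -> MISS (open row0); precharges=2
Acc 5: bank1 row0 -> MISS (open row0); precharges=3
Acc 6: bank1 row1 -> MISS (open row1); precharges=4
Acc 7: bank0 row4 -> MISS (open row4); precharges=5
Acc 8: bank2 row3 -> MISS (open row3); precharges=5
Acc 9: bank2 row1 -> MISS (open row1); precharges=6
Acc 10: bank0 row0 -> MISS (open row0); precharges=7
Acc 11: bank2 row3 -> MISS (open row3); precharges=8
Acc 12: bank0 row0 -> HIT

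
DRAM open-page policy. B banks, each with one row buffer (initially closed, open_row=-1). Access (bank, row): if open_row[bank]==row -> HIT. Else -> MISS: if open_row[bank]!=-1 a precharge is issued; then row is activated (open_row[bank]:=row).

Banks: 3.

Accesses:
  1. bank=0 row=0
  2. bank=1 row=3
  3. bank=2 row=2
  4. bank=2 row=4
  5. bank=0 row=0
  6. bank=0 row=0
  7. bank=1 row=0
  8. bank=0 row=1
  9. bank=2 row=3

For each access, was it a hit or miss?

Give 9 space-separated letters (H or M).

Answer: M M M M H H M M M

Derivation:
Acc 1: bank0 row0 -> MISS (open row0); precharges=0
Acc 2: bank1 row3 -> MISS (open row3); precharges=0
Acc 3: bank2 row2 -> MISS (open row2); precharges=0
Acc 4: bank2 row4 -> MISS (open row4); precharges=1
Acc 5: bank0 row0 -> HIT
Acc 6: bank0 row0 -> HIT
Acc 7: bank1 row0 -> MISS (open row0); precharges=2
Acc 8: bank0 row1 -> MISS (open row1); precharges=3
Acc 9: bank2 row3 -> MISS (open row3); precharges=4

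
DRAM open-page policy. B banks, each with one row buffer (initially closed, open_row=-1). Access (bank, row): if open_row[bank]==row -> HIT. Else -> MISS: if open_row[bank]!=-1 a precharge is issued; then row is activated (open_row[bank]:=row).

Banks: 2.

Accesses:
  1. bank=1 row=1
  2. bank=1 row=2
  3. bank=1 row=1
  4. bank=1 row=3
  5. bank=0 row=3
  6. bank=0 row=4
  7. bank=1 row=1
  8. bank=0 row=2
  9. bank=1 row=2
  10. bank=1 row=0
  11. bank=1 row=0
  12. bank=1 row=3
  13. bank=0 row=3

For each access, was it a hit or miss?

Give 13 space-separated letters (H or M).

Answer: M M M M M M M M M M H M M

Derivation:
Acc 1: bank1 row1 -> MISS (open row1); precharges=0
Acc 2: bank1 row2 -> MISS (open row2); precharges=1
Acc 3: bank1 row1 -> MISS (open row1); precharges=2
Acc 4: bank1 row3 -> MISS (open row3); precharges=3
Acc 5: bank0 row3 -> MISS (open row3); precharges=3
Acc 6: bank0 row4 -> MISS (open row4); precharges=4
Acc 7: bank1 row1 -> MISS (open row1); precharges=5
Acc 8: bank0 row2 -> MISS (open row2); precharges=6
Acc 9: bank1 row2 -> MISS (open row2); precharges=7
Acc 10: bank1 row0 -> MISS (open row0); precharges=8
Acc 11: bank1 row0 -> HIT
Acc 12: bank1 row3 -> MISS (open row3); precharges=9
Acc 13: bank0 row3 -> MISS (open row3); precharges=10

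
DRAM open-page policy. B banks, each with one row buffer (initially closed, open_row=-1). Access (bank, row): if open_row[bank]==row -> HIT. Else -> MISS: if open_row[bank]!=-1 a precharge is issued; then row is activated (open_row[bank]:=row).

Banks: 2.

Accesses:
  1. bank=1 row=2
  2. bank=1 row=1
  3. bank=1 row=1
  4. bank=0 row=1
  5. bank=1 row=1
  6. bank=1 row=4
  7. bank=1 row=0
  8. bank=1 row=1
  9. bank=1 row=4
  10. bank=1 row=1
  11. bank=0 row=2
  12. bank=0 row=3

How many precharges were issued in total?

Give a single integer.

Acc 1: bank1 row2 -> MISS (open row2); precharges=0
Acc 2: bank1 row1 -> MISS (open row1); precharges=1
Acc 3: bank1 row1 -> HIT
Acc 4: bank0 row1 -> MISS (open row1); precharges=1
Acc 5: bank1 row1 -> HIT
Acc 6: bank1 row4 -> MISS (open row4); precharges=2
Acc 7: bank1 row0 -> MISS (open row0); precharges=3
Acc 8: bank1 row1 -> MISS (open row1); precharges=4
Acc 9: bank1 row4 -> MISS (open row4); precharges=5
Acc 10: bank1 row1 -> MISS (open row1); precharges=6
Acc 11: bank0 row2 -> MISS (open row2); precharges=7
Acc 12: bank0 row3 -> MISS (open row3); precharges=8

Answer: 8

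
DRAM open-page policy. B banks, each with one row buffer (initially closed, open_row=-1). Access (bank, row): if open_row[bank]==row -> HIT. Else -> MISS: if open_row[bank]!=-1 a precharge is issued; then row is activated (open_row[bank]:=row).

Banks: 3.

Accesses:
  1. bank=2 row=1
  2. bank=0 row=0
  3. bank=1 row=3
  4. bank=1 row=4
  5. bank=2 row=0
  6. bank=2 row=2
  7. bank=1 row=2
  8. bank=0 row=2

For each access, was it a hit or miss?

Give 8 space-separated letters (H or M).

Acc 1: bank2 row1 -> MISS (open row1); precharges=0
Acc 2: bank0 row0 -> MISS (open row0); precharges=0
Acc 3: bank1 row3 -> MISS (open row3); precharges=0
Acc 4: bank1 row4 -> MISS (open row4); precharges=1
Acc 5: bank2 row0 -> MISS (open row0); precharges=2
Acc 6: bank2 row2 -> MISS (open row2); precharges=3
Acc 7: bank1 row2 -> MISS (open row2); precharges=4
Acc 8: bank0 row2 -> MISS (open row2); precharges=5

Answer: M M M M M M M M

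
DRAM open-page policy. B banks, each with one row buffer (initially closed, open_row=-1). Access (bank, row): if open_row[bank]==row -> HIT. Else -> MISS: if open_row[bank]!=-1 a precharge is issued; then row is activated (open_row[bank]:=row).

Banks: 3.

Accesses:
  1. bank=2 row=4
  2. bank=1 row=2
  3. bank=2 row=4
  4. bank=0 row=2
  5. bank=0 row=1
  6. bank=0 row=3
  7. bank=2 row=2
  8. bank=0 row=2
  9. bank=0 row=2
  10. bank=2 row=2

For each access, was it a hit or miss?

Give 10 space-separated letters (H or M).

Acc 1: bank2 row4 -> MISS (open row4); precharges=0
Acc 2: bank1 row2 -> MISS (open row2); precharges=0
Acc 3: bank2 row4 -> HIT
Acc 4: bank0 row2 -> MISS (open row2); precharges=0
Acc 5: bank0 row1 -> MISS (open row1); precharges=1
Acc 6: bank0 row3 -> MISS (open row3); precharges=2
Acc 7: bank2 row2 -> MISS (open row2); precharges=3
Acc 8: bank0 row2 -> MISS (open row2); precharges=4
Acc 9: bank0 row2 -> HIT
Acc 10: bank2 row2 -> HIT

Answer: M M H M M M M M H H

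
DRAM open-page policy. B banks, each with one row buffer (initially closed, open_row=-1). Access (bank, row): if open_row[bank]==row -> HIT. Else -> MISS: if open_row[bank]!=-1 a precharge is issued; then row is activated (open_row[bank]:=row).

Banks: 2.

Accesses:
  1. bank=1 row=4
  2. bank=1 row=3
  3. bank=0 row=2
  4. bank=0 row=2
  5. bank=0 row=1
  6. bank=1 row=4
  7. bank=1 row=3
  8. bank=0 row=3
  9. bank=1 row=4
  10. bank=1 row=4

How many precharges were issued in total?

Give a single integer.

Answer: 6

Derivation:
Acc 1: bank1 row4 -> MISS (open row4); precharges=0
Acc 2: bank1 row3 -> MISS (open row3); precharges=1
Acc 3: bank0 row2 -> MISS (open row2); precharges=1
Acc 4: bank0 row2 -> HIT
Acc 5: bank0 row1 -> MISS (open row1); precharges=2
Acc 6: bank1 row4 -> MISS (open row4); precharges=3
Acc 7: bank1 row3 -> MISS (open row3); precharges=4
Acc 8: bank0 row3 -> MISS (open row3); precharges=5
Acc 9: bank1 row4 -> MISS (open row4); precharges=6
Acc 10: bank1 row4 -> HIT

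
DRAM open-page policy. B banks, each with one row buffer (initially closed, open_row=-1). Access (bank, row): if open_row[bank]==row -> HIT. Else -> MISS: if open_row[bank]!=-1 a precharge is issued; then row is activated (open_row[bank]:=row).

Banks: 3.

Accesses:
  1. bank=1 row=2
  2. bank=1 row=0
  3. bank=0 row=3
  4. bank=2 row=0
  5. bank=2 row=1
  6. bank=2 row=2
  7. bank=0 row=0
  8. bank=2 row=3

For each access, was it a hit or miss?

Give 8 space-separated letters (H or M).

Acc 1: bank1 row2 -> MISS (open row2); precharges=0
Acc 2: bank1 row0 -> MISS (open row0); precharges=1
Acc 3: bank0 row3 -> MISS (open row3); precharges=1
Acc 4: bank2 row0 -> MISS (open row0); precharges=1
Acc 5: bank2 row1 -> MISS (open row1); precharges=2
Acc 6: bank2 row2 -> MISS (open row2); precharges=3
Acc 7: bank0 row0 -> MISS (open row0); precharges=4
Acc 8: bank2 row3 -> MISS (open row3); precharges=5

Answer: M M M M M M M M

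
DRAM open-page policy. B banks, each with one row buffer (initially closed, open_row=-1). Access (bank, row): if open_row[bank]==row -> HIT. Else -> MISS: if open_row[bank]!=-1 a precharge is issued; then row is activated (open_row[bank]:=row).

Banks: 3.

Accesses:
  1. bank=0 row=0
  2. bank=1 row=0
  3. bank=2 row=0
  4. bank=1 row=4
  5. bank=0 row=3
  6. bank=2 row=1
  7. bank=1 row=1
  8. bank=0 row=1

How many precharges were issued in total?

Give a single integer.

Answer: 5

Derivation:
Acc 1: bank0 row0 -> MISS (open row0); precharges=0
Acc 2: bank1 row0 -> MISS (open row0); precharges=0
Acc 3: bank2 row0 -> MISS (open row0); precharges=0
Acc 4: bank1 row4 -> MISS (open row4); precharges=1
Acc 5: bank0 row3 -> MISS (open row3); precharges=2
Acc 6: bank2 row1 -> MISS (open row1); precharges=3
Acc 7: bank1 row1 -> MISS (open row1); precharges=4
Acc 8: bank0 row1 -> MISS (open row1); precharges=5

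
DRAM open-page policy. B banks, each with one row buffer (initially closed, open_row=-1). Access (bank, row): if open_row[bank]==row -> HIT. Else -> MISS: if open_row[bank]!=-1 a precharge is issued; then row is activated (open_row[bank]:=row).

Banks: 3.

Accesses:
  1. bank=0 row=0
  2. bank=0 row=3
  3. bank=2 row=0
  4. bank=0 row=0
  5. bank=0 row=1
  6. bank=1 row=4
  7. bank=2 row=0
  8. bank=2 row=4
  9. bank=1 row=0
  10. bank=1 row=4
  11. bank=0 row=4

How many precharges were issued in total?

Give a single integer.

Answer: 7

Derivation:
Acc 1: bank0 row0 -> MISS (open row0); precharges=0
Acc 2: bank0 row3 -> MISS (open row3); precharges=1
Acc 3: bank2 row0 -> MISS (open row0); precharges=1
Acc 4: bank0 row0 -> MISS (open row0); precharges=2
Acc 5: bank0 row1 -> MISS (open row1); precharges=3
Acc 6: bank1 row4 -> MISS (open row4); precharges=3
Acc 7: bank2 row0 -> HIT
Acc 8: bank2 row4 -> MISS (open row4); precharges=4
Acc 9: bank1 row0 -> MISS (open row0); precharges=5
Acc 10: bank1 row4 -> MISS (open row4); precharges=6
Acc 11: bank0 row4 -> MISS (open row4); precharges=7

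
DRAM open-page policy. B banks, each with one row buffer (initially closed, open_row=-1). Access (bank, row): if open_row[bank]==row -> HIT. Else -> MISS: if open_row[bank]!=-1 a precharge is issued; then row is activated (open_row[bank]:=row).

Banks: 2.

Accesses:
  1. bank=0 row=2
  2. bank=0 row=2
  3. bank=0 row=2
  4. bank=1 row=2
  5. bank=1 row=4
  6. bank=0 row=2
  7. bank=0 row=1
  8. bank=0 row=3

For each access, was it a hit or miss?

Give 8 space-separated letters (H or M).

Answer: M H H M M H M M

Derivation:
Acc 1: bank0 row2 -> MISS (open row2); precharges=0
Acc 2: bank0 row2 -> HIT
Acc 3: bank0 row2 -> HIT
Acc 4: bank1 row2 -> MISS (open row2); precharges=0
Acc 5: bank1 row4 -> MISS (open row4); precharges=1
Acc 6: bank0 row2 -> HIT
Acc 7: bank0 row1 -> MISS (open row1); precharges=2
Acc 8: bank0 row3 -> MISS (open row3); precharges=3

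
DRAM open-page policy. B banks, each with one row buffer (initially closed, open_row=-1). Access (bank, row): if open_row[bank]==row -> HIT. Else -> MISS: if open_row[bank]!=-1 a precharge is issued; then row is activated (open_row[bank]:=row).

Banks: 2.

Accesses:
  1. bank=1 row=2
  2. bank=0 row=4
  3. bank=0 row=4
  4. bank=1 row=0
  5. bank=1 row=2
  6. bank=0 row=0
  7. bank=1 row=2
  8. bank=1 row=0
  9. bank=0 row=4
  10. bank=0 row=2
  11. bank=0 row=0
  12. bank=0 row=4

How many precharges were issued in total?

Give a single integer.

Acc 1: bank1 row2 -> MISS (open row2); precharges=0
Acc 2: bank0 row4 -> MISS (open row4); precharges=0
Acc 3: bank0 row4 -> HIT
Acc 4: bank1 row0 -> MISS (open row0); precharges=1
Acc 5: bank1 row2 -> MISS (open row2); precharges=2
Acc 6: bank0 row0 -> MISS (open row0); precharges=3
Acc 7: bank1 row2 -> HIT
Acc 8: bank1 row0 -> MISS (open row0); precharges=4
Acc 9: bank0 row4 -> MISS (open row4); precharges=5
Acc 10: bank0 row2 -> MISS (open row2); precharges=6
Acc 11: bank0 row0 -> MISS (open row0); precharges=7
Acc 12: bank0 row4 -> MISS (open row4); precharges=8

Answer: 8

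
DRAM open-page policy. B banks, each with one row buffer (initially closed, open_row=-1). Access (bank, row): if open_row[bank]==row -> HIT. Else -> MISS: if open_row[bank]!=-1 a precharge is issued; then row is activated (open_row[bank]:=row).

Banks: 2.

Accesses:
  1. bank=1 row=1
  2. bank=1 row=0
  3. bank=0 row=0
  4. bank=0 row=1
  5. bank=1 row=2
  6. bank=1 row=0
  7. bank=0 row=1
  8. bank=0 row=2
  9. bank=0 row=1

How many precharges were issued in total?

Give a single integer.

Answer: 6

Derivation:
Acc 1: bank1 row1 -> MISS (open row1); precharges=0
Acc 2: bank1 row0 -> MISS (open row0); precharges=1
Acc 3: bank0 row0 -> MISS (open row0); precharges=1
Acc 4: bank0 row1 -> MISS (open row1); precharges=2
Acc 5: bank1 row2 -> MISS (open row2); precharges=3
Acc 6: bank1 row0 -> MISS (open row0); precharges=4
Acc 7: bank0 row1 -> HIT
Acc 8: bank0 row2 -> MISS (open row2); precharges=5
Acc 9: bank0 row1 -> MISS (open row1); precharges=6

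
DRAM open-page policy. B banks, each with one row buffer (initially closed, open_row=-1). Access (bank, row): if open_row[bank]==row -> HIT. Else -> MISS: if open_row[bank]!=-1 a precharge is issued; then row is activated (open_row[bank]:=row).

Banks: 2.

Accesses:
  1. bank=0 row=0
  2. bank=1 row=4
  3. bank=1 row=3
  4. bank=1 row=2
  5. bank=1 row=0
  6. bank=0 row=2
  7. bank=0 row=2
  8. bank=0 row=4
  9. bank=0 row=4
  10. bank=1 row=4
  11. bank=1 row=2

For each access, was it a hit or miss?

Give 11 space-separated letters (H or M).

Acc 1: bank0 row0 -> MISS (open row0); precharges=0
Acc 2: bank1 row4 -> MISS (open row4); precharges=0
Acc 3: bank1 row3 -> MISS (open row3); precharges=1
Acc 4: bank1 row2 -> MISS (open row2); precharges=2
Acc 5: bank1 row0 -> MISS (open row0); precharges=3
Acc 6: bank0 row2 -> MISS (open row2); precharges=4
Acc 7: bank0 row2 -> HIT
Acc 8: bank0 row4 -> MISS (open row4); precharges=5
Acc 9: bank0 row4 -> HIT
Acc 10: bank1 row4 -> MISS (open row4); precharges=6
Acc 11: bank1 row2 -> MISS (open row2); precharges=7

Answer: M M M M M M H M H M M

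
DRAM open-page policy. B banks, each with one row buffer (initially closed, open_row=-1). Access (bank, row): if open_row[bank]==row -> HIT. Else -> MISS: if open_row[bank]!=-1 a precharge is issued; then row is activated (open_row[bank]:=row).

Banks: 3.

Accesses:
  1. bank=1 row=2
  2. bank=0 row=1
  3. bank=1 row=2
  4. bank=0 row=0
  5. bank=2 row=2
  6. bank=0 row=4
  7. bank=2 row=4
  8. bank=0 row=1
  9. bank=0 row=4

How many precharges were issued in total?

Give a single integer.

Acc 1: bank1 row2 -> MISS (open row2); precharges=0
Acc 2: bank0 row1 -> MISS (open row1); precharges=0
Acc 3: bank1 row2 -> HIT
Acc 4: bank0 row0 -> MISS (open row0); precharges=1
Acc 5: bank2 row2 -> MISS (open row2); precharges=1
Acc 6: bank0 row4 -> MISS (open row4); precharges=2
Acc 7: bank2 row4 -> MISS (open row4); precharges=3
Acc 8: bank0 row1 -> MISS (open row1); precharges=4
Acc 9: bank0 row4 -> MISS (open row4); precharges=5

Answer: 5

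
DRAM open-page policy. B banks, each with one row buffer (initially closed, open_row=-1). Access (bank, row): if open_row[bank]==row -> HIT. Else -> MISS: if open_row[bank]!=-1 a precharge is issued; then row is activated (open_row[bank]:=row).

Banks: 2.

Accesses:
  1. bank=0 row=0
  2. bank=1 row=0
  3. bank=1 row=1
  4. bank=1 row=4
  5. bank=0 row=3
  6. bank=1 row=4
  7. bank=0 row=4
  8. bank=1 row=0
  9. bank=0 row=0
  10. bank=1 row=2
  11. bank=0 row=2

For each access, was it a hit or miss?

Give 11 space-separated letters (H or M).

Acc 1: bank0 row0 -> MISS (open row0); precharges=0
Acc 2: bank1 row0 -> MISS (open row0); precharges=0
Acc 3: bank1 row1 -> MISS (open row1); precharges=1
Acc 4: bank1 row4 -> MISS (open row4); precharges=2
Acc 5: bank0 row3 -> MISS (open row3); precharges=3
Acc 6: bank1 row4 -> HIT
Acc 7: bank0 row4 -> MISS (open row4); precharges=4
Acc 8: bank1 row0 -> MISS (open row0); precharges=5
Acc 9: bank0 row0 -> MISS (open row0); precharges=6
Acc 10: bank1 row2 -> MISS (open row2); precharges=7
Acc 11: bank0 row2 -> MISS (open row2); precharges=8

Answer: M M M M M H M M M M M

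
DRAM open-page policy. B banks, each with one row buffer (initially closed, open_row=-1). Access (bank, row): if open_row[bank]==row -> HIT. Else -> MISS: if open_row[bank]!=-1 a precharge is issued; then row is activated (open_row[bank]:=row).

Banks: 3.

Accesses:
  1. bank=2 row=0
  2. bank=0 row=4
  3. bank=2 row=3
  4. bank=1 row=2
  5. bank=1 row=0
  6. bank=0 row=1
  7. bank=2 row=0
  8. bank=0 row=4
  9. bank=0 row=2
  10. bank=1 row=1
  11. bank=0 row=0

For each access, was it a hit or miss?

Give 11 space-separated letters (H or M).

Acc 1: bank2 row0 -> MISS (open row0); precharges=0
Acc 2: bank0 row4 -> MISS (open row4); precharges=0
Acc 3: bank2 row3 -> MISS (open row3); precharges=1
Acc 4: bank1 row2 -> MISS (open row2); precharges=1
Acc 5: bank1 row0 -> MISS (open row0); precharges=2
Acc 6: bank0 row1 -> MISS (open row1); precharges=3
Acc 7: bank2 row0 -> MISS (open row0); precharges=4
Acc 8: bank0 row4 -> MISS (open row4); precharges=5
Acc 9: bank0 row2 -> MISS (open row2); precharges=6
Acc 10: bank1 row1 -> MISS (open row1); precharges=7
Acc 11: bank0 row0 -> MISS (open row0); precharges=8

Answer: M M M M M M M M M M M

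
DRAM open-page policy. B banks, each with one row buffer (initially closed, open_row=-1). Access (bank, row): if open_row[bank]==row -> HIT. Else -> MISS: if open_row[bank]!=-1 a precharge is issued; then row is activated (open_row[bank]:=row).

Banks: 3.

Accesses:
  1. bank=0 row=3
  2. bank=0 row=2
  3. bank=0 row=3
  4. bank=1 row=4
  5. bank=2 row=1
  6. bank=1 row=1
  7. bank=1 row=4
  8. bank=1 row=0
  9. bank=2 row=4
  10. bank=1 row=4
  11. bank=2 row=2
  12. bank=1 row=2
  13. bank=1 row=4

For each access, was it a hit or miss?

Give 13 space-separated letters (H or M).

Answer: M M M M M M M M M M M M M

Derivation:
Acc 1: bank0 row3 -> MISS (open row3); precharges=0
Acc 2: bank0 row2 -> MISS (open row2); precharges=1
Acc 3: bank0 row3 -> MISS (open row3); precharges=2
Acc 4: bank1 row4 -> MISS (open row4); precharges=2
Acc 5: bank2 row1 -> MISS (open row1); precharges=2
Acc 6: bank1 row1 -> MISS (open row1); precharges=3
Acc 7: bank1 row4 -> MISS (open row4); precharges=4
Acc 8: bank1 row0 -> MISS (open row0); precharges=5
Acc 9: bank2 row4 -> MISS (open row4); precharges=6
Acc 10: bank1 row4 -> MISS (open row4); precharges=7
Acc 11: bank2 row2 -> MISS (open row2); precharges=8
Acc 12: bank1 row2 -> MISS (open row2); precharges=9
Acc 13: bank1 row4 -> MISS (open row4); precharges=10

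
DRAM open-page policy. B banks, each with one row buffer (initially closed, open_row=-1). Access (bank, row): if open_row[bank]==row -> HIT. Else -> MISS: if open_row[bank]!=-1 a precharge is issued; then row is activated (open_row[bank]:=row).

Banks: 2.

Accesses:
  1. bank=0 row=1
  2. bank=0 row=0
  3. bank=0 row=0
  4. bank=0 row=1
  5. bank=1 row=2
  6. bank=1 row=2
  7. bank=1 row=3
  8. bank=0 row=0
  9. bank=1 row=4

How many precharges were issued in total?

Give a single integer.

Acc 1: bank0 row1 -> MISS (open row1); precharges=0
Acc 2: bank0 row0 -> MISS (open row0); precharges=1
Acc 3: bank0 row0 -> HIT
Acc 4: bank0 row1 -> MISS (open row1); precharges=2
Acc 5: bank1 row2 -> MISS (open row2); precharges=2
Acc 6: bank1 row2 -> HIT
Acc 7: bank1 row3 -> MISS (open row3); precharges=3
Acc 8: bank0 row0 -> MISS (open row0); precharges=4
Acc 9: bank1 row4 -> MISS (open row4); precharges=5

Answer: 5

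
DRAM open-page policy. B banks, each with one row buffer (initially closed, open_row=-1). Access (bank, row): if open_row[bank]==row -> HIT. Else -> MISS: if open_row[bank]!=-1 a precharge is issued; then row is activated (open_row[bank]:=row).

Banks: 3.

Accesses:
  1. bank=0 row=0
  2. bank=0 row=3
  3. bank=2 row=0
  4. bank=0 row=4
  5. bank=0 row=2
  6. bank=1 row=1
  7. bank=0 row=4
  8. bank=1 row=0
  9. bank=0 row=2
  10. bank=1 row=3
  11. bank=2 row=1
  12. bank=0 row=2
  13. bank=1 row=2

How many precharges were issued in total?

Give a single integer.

Answer: 9

Derivation:
Acc 1: bank0 row0 -> MISS (open row0); precharges=0
Acc 2: bank0 row3 -> MISS (open row3); precharges=1
Acc 3: bank2 row0 -> MISS (open row0); precharges=1
Acc 4: bank0 row4 -> MISS (open row4); precharges=2
Acc 5: bank0 row2 -> MISS (open row2); precharges=3
Acc 6: bank1 row1 -> MISS (open row1); precharges=3
Acc 7: bank0 row4 -> MISS (open row4); precharges=4
Acc 8: bank1 row0 -> MISS (open row0); precharges=5
Acc 9: bank0 row2 -> MISS (open row2); precharges=6
Acc 10: bank1 row3 -> MISS (open row3); precharges=7
Acc 11: bank2 row1 -> MISS (open row1); precharges=8
Acc 12: bank0 row2 -> HIT
Acc 13: bank1 row2 -> MISS (open row2); precharges=9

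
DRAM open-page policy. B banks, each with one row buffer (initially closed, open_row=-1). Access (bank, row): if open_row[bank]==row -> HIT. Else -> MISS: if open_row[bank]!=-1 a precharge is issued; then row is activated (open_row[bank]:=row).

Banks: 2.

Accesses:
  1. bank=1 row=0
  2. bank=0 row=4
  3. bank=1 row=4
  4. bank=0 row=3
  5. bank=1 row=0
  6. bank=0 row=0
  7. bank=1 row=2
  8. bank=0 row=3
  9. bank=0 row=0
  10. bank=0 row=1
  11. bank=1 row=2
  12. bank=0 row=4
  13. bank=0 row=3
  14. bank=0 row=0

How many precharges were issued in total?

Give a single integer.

Acc 1: bank1 row0 -> MISS (open row0); precharges=0
Acc 2: bank0 row4 -> MISS (open row4); precharges=0
Acc 3: bank1 row4 -> MISS (open row4); precharges=1
Acc 4: bank0 row3 -> MISS (open row3); precharges=2
Acc 5: bank1 row0 -> MISS (open row0); precharges=3
Acc 6: bank0 row0 -> MISS (open row0); precharges=4
Acc 7: bank1 row2 -> MISS (open row2); precharges=5
Acc 8: bank0 row3 -> MISS (open row3); precharges=6
Acc 9: bank0 row0 -> MISS (open row0); precharges=7
Acc 10: bank0 row1 -> MISS (open row1); precharges=8
Acc 11: bank1 row2 -> HIT
Acc 12: bank0 row4 -> MISS (open row4); precharges=9
Acc 13: bank0 row3 -> MISS (open row3); precharges=10
Acc 14: bank0 row0 -> MISS (open row0); precharges=11

Answer: 11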